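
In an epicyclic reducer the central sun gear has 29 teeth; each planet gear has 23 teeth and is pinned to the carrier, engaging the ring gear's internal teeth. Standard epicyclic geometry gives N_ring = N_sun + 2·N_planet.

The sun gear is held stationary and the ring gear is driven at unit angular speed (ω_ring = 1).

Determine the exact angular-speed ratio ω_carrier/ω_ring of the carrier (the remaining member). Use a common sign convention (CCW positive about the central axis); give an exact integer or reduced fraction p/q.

75/104

N_ring = 29 + 2·23 = 75
29(ω_s−ω_c) = −75(ω_r−ω_c),  ω_s=0, ω_r=1
29(0−ω_c) = −75(1−ω_c)  ⇒  104ω_c = 75  ⇒  ω_c = 75/104
ω_c/ω_r = 75/104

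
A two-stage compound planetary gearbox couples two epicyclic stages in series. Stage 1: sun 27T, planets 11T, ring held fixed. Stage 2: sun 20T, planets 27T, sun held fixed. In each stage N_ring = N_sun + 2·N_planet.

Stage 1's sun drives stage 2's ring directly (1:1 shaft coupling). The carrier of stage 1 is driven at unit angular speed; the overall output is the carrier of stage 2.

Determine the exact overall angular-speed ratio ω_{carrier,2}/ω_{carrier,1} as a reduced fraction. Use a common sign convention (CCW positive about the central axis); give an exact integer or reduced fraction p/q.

2812/1269

Stage 1: N_ring = 27 + 2·11 = 49
Stage 1: 27(ω_s−ω_c) = −49(ω_r−ω_c),  ω_r=0, ω_c=1
Stage 1: ω_s = 1 − (49/27)(0−1) = 76/27
  ⇒ ω_s¹/ω_c¹ = 76/27
Stage 2: N_ring = 20 + 2·27 = 74
Stage 2: 20(ω_s−ω_c) = −74(ω_r−ω_c),  ω_s=0, ω_r=1
Stage 2: 20(0−ω_c) = −74(1−ω_c)  ⇒  94ω_c = 74  ⇒  ω_c = 37/47
  ⇒ ω_c²/ω_r² = 37/47
Coupling ω_r² = ω_s¹ ⇒ overall = 76/27 × 37/47 = 2812/1269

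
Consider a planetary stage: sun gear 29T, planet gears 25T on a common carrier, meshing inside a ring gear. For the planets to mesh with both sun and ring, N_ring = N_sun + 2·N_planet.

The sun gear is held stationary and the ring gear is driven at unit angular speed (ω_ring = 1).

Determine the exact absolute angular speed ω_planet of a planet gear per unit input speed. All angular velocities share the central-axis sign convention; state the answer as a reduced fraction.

79/50

N_ring = 29 + 2·25 = 79
29(ω_s−ω_c) = −79(ω_r−ω_c),  ω_s=0, ω_r=1
29(0−ω_c) = −79(1−ω_c)  ⇒  108ω_c = 79  ⇒  ω_c = 79/108
sun–planet: 29·(0−79/108) = −25·(ω_p−ω_c)  ⇒  ω_p−ω_c = −(29/25)·(-79/108) = 2291/2700
ω_p = 79/108 + 2291/2700 = 79/50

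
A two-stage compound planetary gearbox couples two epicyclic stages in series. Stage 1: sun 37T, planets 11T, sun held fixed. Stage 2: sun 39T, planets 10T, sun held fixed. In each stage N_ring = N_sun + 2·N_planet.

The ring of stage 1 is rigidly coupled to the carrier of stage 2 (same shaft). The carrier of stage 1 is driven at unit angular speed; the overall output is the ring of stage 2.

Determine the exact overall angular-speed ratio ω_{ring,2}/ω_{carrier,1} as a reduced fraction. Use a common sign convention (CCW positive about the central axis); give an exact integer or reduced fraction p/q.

9408/3481

Stage 1: N_ring = 37 + 2·11 = 59
Stage 1: 37(ω_s−ω_c) = −59(ω_r−ω_c),  ω_s=0, ω_c=1
Stage 1: ω_r = 1 − (37/59)(0−1) = 96/59
  ⇒ ω_r¹/ω_c¹ = 96/59
Stage 2: N_ring = 39 + 2·10 = 59
Stage 2: 39(ω_s−ω_c) = −59(ω_r−ω_c),  ω_s=0, ω_c=1
Stage 2: ω_r = 1 − (39/59)(0−1) = 98/59
  ⇒ ω_r²/ω_c² = 98/59
Coupling ω_c² = ω_r¹ ⇒ overall = 96/59 × 98/59 = 9408/3481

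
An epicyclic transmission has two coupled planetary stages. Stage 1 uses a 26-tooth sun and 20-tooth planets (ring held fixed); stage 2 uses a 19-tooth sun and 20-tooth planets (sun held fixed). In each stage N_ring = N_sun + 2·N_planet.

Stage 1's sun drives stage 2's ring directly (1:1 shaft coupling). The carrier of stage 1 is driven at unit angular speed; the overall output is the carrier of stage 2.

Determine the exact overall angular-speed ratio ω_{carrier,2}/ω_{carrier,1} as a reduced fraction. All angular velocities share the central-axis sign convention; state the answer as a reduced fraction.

Stage 1: N_ring = 26 + 2·20 = 66
Stage 1: 26(ω_s−ω_c) = −66(ω_r−ω_c),  ω_r=0, ω_c=1
Stage 1: ω_s = 1 − (66/26)(0−1) = 46/13
  ⇒ ω_s¹/ω_c¹ = 46/13
Stage 2: N_ring = 19 + 2·20 = 59
Stage 2: 19(ω_s−ω_c) = −59(ω_r−ω_c),  ω_s=0, ω_r=1
Stage 2: 19(0−ω_c) = −59(1−ω_c)  ⇒  78ω_c = 59  ⇒  ω_c = 59/78
  ⇒ ω_c²/ω_r² = 59/78
Coupling ω_r² = ω_s¹ ⇒ overall = 46/13 × 59/78 = 1357/507

1357/507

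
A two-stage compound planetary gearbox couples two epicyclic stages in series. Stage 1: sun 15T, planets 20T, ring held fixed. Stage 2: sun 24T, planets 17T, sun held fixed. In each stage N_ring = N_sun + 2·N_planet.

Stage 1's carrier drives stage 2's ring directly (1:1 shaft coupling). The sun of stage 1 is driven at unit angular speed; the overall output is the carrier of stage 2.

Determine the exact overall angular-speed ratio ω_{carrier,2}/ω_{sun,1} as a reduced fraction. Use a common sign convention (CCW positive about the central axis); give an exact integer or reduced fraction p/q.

Stage 1: N_ring = 15 + 2·20 = 55
Stage 1: 15(ω_s−ω_c) = −55(ω_r−ω_c),  ω_r=0, ω_s=1
Stage 1: 15(1−ω_c) = −55(0−ω_c)  ⇒  70ω_c = 15  ⇒  ω_c = 3/14
  ⇒ ω_c¹/ω_s¹ = 3/14
Stage 2: N_ring = 24 + 2·17 = 58
Stage 2: 24(ω_s−ω_c) = −58(ω_r−ω_c),  ω_s=0, ω_r=1
Stage 2: 24(0−ω_c) = −58(1−ω_c)  ⇒  82ω_c = 58  ⇒  ω_c = 29/41
  ⇒ ω_c²/ω_r² = 29/41
Coupling ω_r² = ω_c¹ ⇒ overall = 3/14 × 29/41 = 87/574

87/574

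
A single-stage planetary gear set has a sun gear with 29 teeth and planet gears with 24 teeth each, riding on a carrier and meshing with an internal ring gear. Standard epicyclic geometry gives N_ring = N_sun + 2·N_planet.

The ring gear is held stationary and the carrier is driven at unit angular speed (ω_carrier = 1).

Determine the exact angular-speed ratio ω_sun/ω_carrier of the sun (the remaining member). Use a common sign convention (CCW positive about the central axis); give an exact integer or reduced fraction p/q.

N_ring = 29 + 2·24 = 77
29(ω_s−ω_c) = −77(ω_r−ω_c),  ω_r=0, ω_c=1
ω_s = 1 − (77/29)(0−1) = 106/29
ω_s/ω_c = 106/29

106/29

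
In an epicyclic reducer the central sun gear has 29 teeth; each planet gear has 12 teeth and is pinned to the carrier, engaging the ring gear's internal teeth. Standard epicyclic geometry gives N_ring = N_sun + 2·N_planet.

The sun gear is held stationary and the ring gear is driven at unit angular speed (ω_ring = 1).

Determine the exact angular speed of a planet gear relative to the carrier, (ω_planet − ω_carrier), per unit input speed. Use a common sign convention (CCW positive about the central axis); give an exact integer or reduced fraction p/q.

N_ring = 29 + 2·12 = 53
29(ω_s−ω_c) = −53(ω_r−ω_c),  ω_s=0, ω_r=1
29(0−ω_c) = −53(1−ω_c)  ⇒  82ω_c = 53  ⇒  ω_c = 53/82
sun–planet: 29·(0−53/82) = −12·(ω_p−ω_c)  ⇒  ω_p−ω_c = −(29/12)·(-53/82) = 1537/984

1537/984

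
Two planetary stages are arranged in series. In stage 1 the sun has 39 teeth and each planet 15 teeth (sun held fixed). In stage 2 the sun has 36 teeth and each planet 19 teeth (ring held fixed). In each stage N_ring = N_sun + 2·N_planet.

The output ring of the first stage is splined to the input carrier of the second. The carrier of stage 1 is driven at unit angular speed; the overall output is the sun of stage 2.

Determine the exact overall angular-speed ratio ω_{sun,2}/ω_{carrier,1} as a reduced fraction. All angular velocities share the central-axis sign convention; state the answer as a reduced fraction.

Stage 1: N_ring = 39 + 2·15 = 69
Stage 1: 39(ω_s−ω_c) = −69(ω_r−ω_c),  ω_s=0, ω_c=1
Stage 1: ω_r = 1 − (39/69)(0−1) = 36/23
  ⇒ ω_r¹/ω_c¹ = 36/23
Stage 2: N_ring = 36 + 2·19 = 74
Stage 2: 36(ω_s−ω_c) = −74(ω_r−ω_c),  ω_r=0, ω_c=1
Stage 2: ω_s = 1 − (74/36)(0−1) = 55/18
  ⇒ ω_s²/ω_c² = 55/18
Coupling ω_c² = ω_r¹ ⇒ overall = 36/23 × 55/18 = 110/23

110/23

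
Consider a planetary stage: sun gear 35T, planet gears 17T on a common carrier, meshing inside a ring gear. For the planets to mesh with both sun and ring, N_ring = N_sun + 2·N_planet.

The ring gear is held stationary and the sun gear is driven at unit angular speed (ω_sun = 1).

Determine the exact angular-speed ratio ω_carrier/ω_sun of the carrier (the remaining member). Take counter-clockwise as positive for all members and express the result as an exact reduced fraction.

35/104

N_ring = 35 + 2·17 = 69
35(ω_s−ω_c) = −69(ω_r−ω_c),  ω_r=0, ω_s=1
35(1−ω_c) = −69(0−ω_c)  ⇒  104ω_c = 35  ⇒  ω_c = 35/104
ω_c/ω_s = 35/104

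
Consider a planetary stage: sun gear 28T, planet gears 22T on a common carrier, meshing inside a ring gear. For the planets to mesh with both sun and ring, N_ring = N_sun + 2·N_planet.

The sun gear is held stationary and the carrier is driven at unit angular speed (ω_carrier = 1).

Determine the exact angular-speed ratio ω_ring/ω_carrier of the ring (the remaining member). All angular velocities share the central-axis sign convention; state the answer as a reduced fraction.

N_ring = 28 + 2·22 = 72
28(ω_s−ω_c) = −72(ω_r−ω_c),  ω_s=0, ω_c=1
ω_r = 1 − (28/72)(0−1) = 25/18
ω_r/ω_c = 25/18

25/18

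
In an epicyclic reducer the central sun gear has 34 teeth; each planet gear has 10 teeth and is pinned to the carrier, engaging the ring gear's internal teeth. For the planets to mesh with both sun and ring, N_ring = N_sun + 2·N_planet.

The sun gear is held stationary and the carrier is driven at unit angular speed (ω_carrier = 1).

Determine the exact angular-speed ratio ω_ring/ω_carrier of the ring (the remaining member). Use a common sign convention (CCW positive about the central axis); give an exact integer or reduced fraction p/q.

N_ring = 34 + 2·10 = 54
34(ω_s−ω_c) = −54(ω_r−ω_c),  ω_s=0, ω_c=1
ω_r = 1 − (34/54)(0−1) = 44/27
ω_r/ω_c = 44/27

44/27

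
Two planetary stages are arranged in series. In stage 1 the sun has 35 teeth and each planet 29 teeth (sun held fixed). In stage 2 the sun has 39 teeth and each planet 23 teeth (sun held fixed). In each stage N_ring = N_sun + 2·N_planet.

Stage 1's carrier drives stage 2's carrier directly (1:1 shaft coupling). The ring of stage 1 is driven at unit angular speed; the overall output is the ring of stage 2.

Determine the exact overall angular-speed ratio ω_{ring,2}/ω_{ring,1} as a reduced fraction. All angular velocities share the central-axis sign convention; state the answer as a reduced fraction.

Stage 1: N_ring = 35 + 2·29 = 93
Stage 1: 35(ω_s−ω_c) = −93(ω_r−ω_c),  ω_s=0, ω_r=1
Stage 1: 35(0−ω_c) = −93(1−ω_c)  ⇒  128ω_c = 93  ⇒  ω_c = 93/128
  ⇒ ω_c¹/ω_r¹ = 93/128
Stage 2: N_ring = 39 + 2·23 = 85
Stage 2: 39(ω_s−ω_c) = −85(ω_r−ω_c),  ω_s=0, ω_c=1
Stage 2: ω_r = 1 − (39/85)(0−1) = 124/85
  ⇒ ω_r²/ω_c² = 124/85
Coupling ω_c² = ω_c¹ ⇒ overall = 93/128 × 124/85 = 2883/2720

2883/2720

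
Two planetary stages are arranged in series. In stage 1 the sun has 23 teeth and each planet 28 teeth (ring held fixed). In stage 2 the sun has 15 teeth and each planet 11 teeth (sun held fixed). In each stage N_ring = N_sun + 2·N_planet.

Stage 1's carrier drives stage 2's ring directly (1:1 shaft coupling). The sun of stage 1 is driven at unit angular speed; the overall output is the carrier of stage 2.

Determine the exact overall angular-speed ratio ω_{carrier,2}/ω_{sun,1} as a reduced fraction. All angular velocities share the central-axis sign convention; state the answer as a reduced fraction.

851/5304

Stage 1: N_ring = 23 + 2·28 = 79
Stage 1: 23(ω_s−ω_c) = −79(ω_r−ω_c),  ω_r=0, ω_s=1
Stage 1: 23(1−ω_c) = −79(0−ω_c)  ⇒  102ω_c = 23  ⇒  ω_c = 23/102
  ⇒ ω_c¹/ω_s¹ = 23/102
Stage 2: N_ring = 15 + 2·11 = 37
Stage 2: 15(ω_s−ω_c) = −37(ω_r−ω_c),  ω_s=0, ω_r=1
Stage 2: 15(0−ω_c) = −37(1−ω_c)  ⇒  52ω_c = 37  ⇒  ω_c = 37/52
  ⇒ ω_c²/ω_r² = 37/52
Coupling ω_r² = ω_c¹ ⇒ overall = 23/102 × 37/52 = 851/5304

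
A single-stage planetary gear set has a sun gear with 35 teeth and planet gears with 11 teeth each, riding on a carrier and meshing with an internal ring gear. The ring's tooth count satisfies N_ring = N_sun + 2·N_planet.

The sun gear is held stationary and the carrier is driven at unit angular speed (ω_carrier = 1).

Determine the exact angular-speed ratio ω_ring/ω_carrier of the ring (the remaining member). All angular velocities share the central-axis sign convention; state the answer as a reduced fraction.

N_ring = 35 + 2·11 = 57
35(ω_s−ω_c) = −57(ω_r−ω_c),  ω_s=0, ω_c=1
ω_r = 1 − (35/57)(0−1) = 92/57
ω_r/ω_c = 92/57

92/57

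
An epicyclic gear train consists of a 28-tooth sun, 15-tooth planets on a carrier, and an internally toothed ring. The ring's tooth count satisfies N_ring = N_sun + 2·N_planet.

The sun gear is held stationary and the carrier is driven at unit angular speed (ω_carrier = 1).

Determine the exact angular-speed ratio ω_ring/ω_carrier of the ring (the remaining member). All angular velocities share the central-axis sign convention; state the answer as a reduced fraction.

N_ring = 28 + 2·15 = 58
28(ω_s−ω_c) = −58(ω_r−ω_c),  ω_s=0, ω_c=1
ω_r = 1 − (28/58)(0−1) = 43/29
ω_r/ω_c = 43/29

43/29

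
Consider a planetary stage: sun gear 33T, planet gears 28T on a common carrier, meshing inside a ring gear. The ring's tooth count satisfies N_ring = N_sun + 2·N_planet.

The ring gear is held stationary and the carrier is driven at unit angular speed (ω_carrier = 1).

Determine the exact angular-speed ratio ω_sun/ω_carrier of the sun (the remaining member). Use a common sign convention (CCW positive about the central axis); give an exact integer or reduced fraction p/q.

N_ring = 33 + 2·28 = 89
33(ω_s−ω_c) = −89(ω_r−ω_c),  ω_r=0, ω_c=1
ω_s = 1 − (89/33)(0−1) = 122/33
ω_s/ω_c = 122/33

122/33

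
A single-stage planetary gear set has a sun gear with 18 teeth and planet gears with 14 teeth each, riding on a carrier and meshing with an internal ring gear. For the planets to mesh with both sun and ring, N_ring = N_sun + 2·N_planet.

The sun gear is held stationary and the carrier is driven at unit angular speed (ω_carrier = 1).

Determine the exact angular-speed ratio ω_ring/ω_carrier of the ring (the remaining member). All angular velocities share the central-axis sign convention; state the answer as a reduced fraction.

32/23

N_ring = 18 + 2·14 = 46
18(ω_s−ω_c) = −46(ω_r−ω_c),  ω_s=0, ω_c=1
ω_r = 1 − (18/46)(0−1) = 32/23
ω_r/ω_c = 32/23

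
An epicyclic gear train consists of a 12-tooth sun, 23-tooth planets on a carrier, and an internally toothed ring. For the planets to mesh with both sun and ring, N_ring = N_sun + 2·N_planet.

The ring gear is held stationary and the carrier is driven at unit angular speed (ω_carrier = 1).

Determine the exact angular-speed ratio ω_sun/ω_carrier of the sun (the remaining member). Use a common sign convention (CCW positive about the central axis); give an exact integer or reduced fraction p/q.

35/6

N_ring = 12 + 2·23 = 58
12(ω_s−ω_c) = −58(ω_r−ω_c),  ω_r=0, ω_c=1
ω_s = 1 − (58/12)(0−1) = 35/6
ω_s/ω_c = 35/6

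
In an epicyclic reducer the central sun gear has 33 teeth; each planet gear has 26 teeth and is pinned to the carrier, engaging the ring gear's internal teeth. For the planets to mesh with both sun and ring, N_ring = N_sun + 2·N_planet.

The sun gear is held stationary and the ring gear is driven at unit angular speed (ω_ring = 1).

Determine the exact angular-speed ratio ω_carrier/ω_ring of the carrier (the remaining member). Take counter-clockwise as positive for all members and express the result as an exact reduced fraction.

N_ring = 33 + 2·26 = 85
33(ω_s−ω_c) = −85(ω_r−ω_c),  ω_s=0, ω_r=1
33(0−ω_c) = −85(1−ω_c)  ⇒  118ω_c = 85  ⇒  ω_c = 85/118
ω_c/ω_r = 85/118

85/118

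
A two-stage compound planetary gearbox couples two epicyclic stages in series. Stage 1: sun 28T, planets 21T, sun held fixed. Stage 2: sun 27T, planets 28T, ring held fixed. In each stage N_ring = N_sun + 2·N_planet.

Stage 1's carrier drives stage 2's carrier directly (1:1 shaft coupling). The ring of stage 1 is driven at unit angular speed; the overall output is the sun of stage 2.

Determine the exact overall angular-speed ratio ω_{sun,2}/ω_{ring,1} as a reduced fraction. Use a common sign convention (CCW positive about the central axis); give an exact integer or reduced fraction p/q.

Stage 1: N_ring = 28 + 2·21 = 70
Stage 1: 28(ω_s−ω_c) = −70(ω_r−ω_c),  ω_s=0, ω_r=1
Stage 1: 28(0−ω_c) = −70(1−ω_c)  ⇒  98ω_c = 70  ⇒  ω_c = 5/7
  ⇒ ω_c¹/ω_r¹ = 5/7
Stage 2: N_ring = 27 + 2·28 = 83
Stage 2: 27(ω_s−ω_c) = −83(ω_r−ω_c),  ω_r=0, ω_c=1
Stage 2: ω_s = 1 − (83/27)(0−1) = 110/27
  ⇒ ω_s²/ω_c² = 110/27
Coupling ω_c² = ω_c¹ ⇒ overall = 5/7 × 110/27 = 550/189

550/189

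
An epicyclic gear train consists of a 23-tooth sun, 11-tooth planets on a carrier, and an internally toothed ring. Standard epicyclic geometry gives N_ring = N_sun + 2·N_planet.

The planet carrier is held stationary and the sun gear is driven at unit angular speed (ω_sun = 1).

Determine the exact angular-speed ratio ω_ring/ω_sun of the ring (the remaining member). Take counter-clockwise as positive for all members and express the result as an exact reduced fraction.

N_ring = 23 + 2·11 = 45
23(ω_s−ω_c) = −45(ω_r−ω_c),  ω_c=0, ω_s=1
ω_r = 0 − (23/45)(1−0) = -23/45
ω_r/ω_s = -23/45

-23/45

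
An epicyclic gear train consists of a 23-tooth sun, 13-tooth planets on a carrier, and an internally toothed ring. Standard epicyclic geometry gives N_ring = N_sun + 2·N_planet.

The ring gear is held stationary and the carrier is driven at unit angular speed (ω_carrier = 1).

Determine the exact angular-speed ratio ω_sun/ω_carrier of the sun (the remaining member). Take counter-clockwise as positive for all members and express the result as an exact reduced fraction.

N_ring = 23 + 2·13 = 49
23(ω_s−ω_c) = −49(ω_r−ω_c),  ω_r=0, ω_c=1
ω_s = 1 − (49/23)(0−1) = 72/23
ω_s/ω_c = 72/23

72/23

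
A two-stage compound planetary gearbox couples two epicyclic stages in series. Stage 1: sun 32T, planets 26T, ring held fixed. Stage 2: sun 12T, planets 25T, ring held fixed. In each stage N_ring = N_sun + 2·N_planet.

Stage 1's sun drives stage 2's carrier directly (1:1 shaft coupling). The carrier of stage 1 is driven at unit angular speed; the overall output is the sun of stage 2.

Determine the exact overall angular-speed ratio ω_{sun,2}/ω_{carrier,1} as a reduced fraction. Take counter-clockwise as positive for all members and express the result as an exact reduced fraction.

1073/48

Stage 1: N_ring = 32 + 2·26 = 84
Stage 1: 32(ω_s−ω_c) = −84(ω_r−ω_c),  ω_r=0, ω_c=1
Stage 1: ω_s = 1 − (84/32)(0−1) = 29/8
  ⇒ ω_s¹/ω_c¹ = 29/8
Stage 2: N_ring = 12 + 2·25 = 62
Stage 2: 12(ω_s−ω_c) = −62(ω_r−ω_c),  ω_r=0, ω_c=1
Stage 2: ω_s = 1 − (62/12)(0−1) = 37/6
  ⇒ ω_s²/ω_c² = 37/6
Coupling ω_c² = ω_s¹ ⇒ overall = 29/8 × 37/6 = 1073/48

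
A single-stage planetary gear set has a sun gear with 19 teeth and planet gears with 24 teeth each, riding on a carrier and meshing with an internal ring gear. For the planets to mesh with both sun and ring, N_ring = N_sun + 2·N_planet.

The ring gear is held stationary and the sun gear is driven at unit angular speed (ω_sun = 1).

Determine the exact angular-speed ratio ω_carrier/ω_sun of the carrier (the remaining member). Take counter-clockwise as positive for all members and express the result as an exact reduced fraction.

N_ring = 19 + 2·24 = 67
19(ω_s−ω_c) = −67(ω_r−ω_c),  ω_r=0, ω_s=1
19(1−ω_c) = −67(0−ω_c)  ⇒  86ω_c = 19  ⇒  ω_c = 19/86
ω_c/ω_s = 19/86

19/86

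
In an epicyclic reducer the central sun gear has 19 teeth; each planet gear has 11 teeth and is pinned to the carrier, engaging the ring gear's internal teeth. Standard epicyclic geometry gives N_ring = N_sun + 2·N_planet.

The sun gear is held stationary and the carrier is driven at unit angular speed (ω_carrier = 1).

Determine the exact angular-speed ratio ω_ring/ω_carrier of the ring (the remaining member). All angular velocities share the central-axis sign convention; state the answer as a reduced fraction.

N_ring = 19 + 2·11 = 41
19(ω_s−ω_c) = −41(ω_r−ω_c),  ω_s=0, ω_c=1
ω_r = 1 − (19/41)(0−1) = 60/41
ω_r/ω_c = 60/41

60/41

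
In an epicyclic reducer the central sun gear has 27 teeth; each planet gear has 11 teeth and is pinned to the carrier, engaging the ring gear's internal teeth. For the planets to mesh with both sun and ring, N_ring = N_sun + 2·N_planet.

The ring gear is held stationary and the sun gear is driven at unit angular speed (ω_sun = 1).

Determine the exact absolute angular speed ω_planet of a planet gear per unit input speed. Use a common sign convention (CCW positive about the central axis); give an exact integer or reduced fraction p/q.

N_ring = 27 + 2·11 = 49
27(ω_s−ω_c) = −49(ω_r−ω_c),  ω_r=0, ω_s=1
27(1−ω_c) = −49(0−ω_c)  ⇒  76ω_c = 27  ⇒  ω_c = 27/76
sun–planet: 27·(1−27/76) = −11·(ω_p−ω_c)  ⇒  ω_p−ω_c = −(27/11)·(49/76) = -1323/836
ω_p = 27/76 − 1323/836 = -27/22

-27/22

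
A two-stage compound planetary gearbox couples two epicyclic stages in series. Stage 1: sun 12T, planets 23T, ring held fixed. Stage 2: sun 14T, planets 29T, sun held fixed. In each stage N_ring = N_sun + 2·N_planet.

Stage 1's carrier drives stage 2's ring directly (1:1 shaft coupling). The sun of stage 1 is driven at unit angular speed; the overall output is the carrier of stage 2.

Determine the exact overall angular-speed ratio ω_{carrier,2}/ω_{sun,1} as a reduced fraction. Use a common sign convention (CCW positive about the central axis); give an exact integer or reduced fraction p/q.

216/1505

Stage 1: N_ring = 12 + 2·23 = 58
Stage 1: 12(ω_s−ω_c) = −58(ω_r−ω_c),  ω_r=0, ω_s=1
Stage 1: 12(1−ω_c) = −58(0−ω_c)  ⇒  70ω_c = 12  ⇒  ω_c = 6/35
  ⇒ ω_c¹/ω_s¹ = 6/35
Stage 2: N_ring = 14 + 2·29 = 72
Stage 2: 14(ω_s−ω_c) = −72(ω_r−ω_c),  ω_s=0, ω_r=1
Stage 2: 14(0−ω_c) = −72(1−ω_c)  ⇒  86ω_c = 72  ⇒  ω_c = 36/43
  ⇒ ω_c²/ω_r² = 36/43
Coupling ω_r² = ω_c¹ ⇒ overall = 6/35 × 36/43 = 216/1505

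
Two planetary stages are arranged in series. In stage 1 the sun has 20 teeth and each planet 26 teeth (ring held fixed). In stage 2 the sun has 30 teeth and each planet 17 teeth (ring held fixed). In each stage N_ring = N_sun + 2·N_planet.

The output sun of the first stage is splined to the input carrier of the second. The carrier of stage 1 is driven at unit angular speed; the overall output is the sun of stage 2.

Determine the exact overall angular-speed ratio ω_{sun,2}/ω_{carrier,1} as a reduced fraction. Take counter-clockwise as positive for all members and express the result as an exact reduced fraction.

Stage 1: N_ring = 20 + 2·26 = 72
Stage 1: 20(ω_s−ω_c) = −72(ω_r−ω_c),  ω_r=0, ω_c=1
Stage 1: ω_s = 1 − (72/20)(0−1) = 23/5
  ⇒ ω_s¹/ω_c¹ = 23/5
Stage 2: N_ring = 30 + 2·17 = 64
Stage 2: 30(ω_s−ω_c) = −64(ω_r−ω_c),  ω_r=0, ω_c=1
Stage 2: ω_s = 1 − (64/30)(0−1) = 47/15
  ⇒ ω_s²/ω_c² = 47/15
Coupling ω_c² = ω_s¹ ⇒ overall = 23/5 × 47/15 = 1081/75

1081/75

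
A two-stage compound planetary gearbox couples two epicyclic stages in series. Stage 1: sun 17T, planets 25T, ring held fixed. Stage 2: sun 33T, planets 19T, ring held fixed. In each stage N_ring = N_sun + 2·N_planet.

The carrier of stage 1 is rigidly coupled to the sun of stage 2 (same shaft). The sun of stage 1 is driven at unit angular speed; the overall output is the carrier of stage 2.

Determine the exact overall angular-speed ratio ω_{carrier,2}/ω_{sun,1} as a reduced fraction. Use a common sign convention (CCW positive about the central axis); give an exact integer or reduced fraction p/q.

Stage 1: N_ring = 17 + 2·25 = 67
Stage 1: 17(ω_s−ω_c) = −67(ω_r−ω_c),  ω_r=0, ω_s=1
Stage 1: 17(1−ω_c) = −67(0−ω_c)  ⇒  84ω_c = 17  ⇒  ω_c = 17/84
  ⇒ ω_c¹/ω_s¹ = 17/84
Stage 2: N_ring = 33 + 2·19 = 71
Stage 2: 33(ω_s−ω_c) = −71(ω_r−ω_c),  ω_r=0, ω_s=1
Stage 2: 33(1−ω_c) = −71(0−ω_c)  ⇒  104ω_c = 33  ⇒  ω_c = 33/104
  ⇒ ω_c²/ω_s² = 33/104
Coupling ω_s² = ω_c¹ ⇒ overall = 17/84 × 33/104 = 187/2912

187/2912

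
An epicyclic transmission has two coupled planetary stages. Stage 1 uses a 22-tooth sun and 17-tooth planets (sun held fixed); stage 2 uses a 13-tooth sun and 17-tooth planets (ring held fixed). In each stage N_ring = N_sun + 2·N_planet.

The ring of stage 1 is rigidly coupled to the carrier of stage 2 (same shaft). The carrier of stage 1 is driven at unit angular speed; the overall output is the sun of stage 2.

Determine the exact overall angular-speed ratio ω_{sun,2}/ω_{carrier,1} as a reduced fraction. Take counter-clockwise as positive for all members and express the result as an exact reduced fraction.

Stage 1: N_ring = 22 + 2·17 = 56
Stage 1: 22(ω_s−ω_c) = −56(ω_r−ω_c),  ω_s=0, ω_c=1
Stage 1: ω_r = 1 − (22/56)(0−1) = 39/28
  ⇒ ω_r¹/ω_c¹ = 39/28
Stage 2: N_ring = 13 + 2·17 = 47
Stage 2: 13(ω_s−ω_c) = −47(ω_r−ω_c),  ω_r=0, ω_c=1
Stage 2: ω_s = 1 − (47/13)(0−1) = 60/13
  ⇒ ω_s²/ω_c² = 60/13
Coupling ω_c² = ω_r¹ ⇒ overall = 39/28 × 60/13 = 45/7

45/7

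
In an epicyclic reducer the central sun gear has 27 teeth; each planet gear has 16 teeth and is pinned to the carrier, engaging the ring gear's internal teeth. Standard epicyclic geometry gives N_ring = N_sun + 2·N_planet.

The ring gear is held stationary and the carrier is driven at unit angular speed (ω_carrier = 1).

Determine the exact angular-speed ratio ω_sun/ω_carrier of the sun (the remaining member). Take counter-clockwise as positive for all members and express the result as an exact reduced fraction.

N_ring = 27 + 2·16 = 59
27(ω_s−ω_c) = −59(ω_r−ω_c),  ω_r=0, ω_c=1
ω_s = 1 − (59/27)(0−1) = 86/27
ω_s/ω_c = 86/27

86/27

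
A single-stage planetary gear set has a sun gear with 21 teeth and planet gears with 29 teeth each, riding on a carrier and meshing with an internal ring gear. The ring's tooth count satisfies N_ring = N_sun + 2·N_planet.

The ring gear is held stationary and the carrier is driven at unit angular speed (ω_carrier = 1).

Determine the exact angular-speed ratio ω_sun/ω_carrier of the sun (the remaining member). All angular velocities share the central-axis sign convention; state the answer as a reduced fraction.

N_ring = 21 + 2·29 = 79
21(ω_s−ω_c) = −79(ω_r−ω_c),  ω_r=0, ω_c=1
ω_s = 1 − (79/21)(0−1) = 100/21
ω_s/ω_c = 100/21

100/21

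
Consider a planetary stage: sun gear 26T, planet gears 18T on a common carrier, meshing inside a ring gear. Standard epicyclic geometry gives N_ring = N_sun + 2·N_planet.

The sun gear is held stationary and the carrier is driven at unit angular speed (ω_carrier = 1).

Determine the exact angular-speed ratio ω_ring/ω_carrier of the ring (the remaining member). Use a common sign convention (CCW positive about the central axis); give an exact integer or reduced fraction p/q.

N_ring = 26 + 2·18 = 62
26(ω_s−ω_c) = −62(ω_r−ω_c),  ω_s=0, ω_c=1
ω_r = 1 − (26/62)(0−1) = 44/31
ω_r/ω_c = 44/31

44/31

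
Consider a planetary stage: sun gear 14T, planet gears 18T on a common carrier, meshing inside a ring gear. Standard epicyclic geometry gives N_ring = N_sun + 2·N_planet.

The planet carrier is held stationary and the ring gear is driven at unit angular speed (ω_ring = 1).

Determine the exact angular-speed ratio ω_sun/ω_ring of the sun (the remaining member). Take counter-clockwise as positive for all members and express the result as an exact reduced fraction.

N_ring = 14 + 2·18 = 50
14(ω_s−ω_c) = −50(ω_r−ω_c),  ω_c=0, ω_r=1
ω_s = 0 − (50/14)(1−0) = -25/7
ω_s/ω_r = -25/7

-25/7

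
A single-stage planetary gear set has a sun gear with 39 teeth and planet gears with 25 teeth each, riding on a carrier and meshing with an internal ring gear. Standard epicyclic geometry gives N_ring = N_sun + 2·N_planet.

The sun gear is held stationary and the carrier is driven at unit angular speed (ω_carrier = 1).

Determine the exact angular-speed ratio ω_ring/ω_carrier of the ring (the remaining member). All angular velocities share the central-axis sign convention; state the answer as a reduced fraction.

N_ring = 39 + 2·25 = 89
39(ω_s−ω_c) = −89(ω_r−ω_c),  ω_s=0, ω_c=1
ω_r = 1 − (39/89)(0−1) = 128/89
ω_r/ω_c = 128/89

128/89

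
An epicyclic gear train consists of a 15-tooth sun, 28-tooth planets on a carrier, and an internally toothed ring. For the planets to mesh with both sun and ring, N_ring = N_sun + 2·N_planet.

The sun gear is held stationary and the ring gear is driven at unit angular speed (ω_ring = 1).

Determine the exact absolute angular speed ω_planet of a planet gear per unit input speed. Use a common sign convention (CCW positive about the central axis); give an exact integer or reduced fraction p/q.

N_ring = 15 + 2·28 = 71
15(ω_s−ω_c) = −71(ω_r−ω_c),  ω_s=0, ω_r=1
15(0−ω_c) = −71(1−ω_c)  ⇒  86ω_c = 71  ⇒  ω_c = 71/86
sun–planet: 15·(0−71/86) = −28·(ω_p−ω_c)  ⇒  ω_p−ω_c = −(15/28)·(-71/86) = 1065/2408
ω_p = 71/86 + 1065/2408 = 71/56

71/56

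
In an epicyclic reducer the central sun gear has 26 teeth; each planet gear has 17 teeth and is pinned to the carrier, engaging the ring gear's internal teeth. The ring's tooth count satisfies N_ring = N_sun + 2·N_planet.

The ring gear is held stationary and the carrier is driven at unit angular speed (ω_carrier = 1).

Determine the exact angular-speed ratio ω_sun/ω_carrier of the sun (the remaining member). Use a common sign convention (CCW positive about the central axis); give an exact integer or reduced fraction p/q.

43/13

N_ring = 26 + 2·17 = 60
26(ω_s−ω_c) = −60(ω_r−ω_c),  ω_r=0, ω_c=1
ω_s = 1 − (60/26)(0−1) = 43/13
ω_s/ω_c = 43/13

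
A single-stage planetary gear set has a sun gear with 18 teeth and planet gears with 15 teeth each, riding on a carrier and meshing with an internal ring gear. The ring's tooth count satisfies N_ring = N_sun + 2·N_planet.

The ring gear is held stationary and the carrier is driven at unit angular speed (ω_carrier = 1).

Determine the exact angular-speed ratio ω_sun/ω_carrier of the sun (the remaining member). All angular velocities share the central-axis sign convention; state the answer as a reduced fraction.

N_ring = 18 + 2·15 = 48
18(ω_s−ω_c) = −48(ω_r−ω_c),  ω_r=0, ω_c=1
ω_s = 1 − (48/18)(0−1) = 11/3
ω_s/ω_c = 11/3

11/3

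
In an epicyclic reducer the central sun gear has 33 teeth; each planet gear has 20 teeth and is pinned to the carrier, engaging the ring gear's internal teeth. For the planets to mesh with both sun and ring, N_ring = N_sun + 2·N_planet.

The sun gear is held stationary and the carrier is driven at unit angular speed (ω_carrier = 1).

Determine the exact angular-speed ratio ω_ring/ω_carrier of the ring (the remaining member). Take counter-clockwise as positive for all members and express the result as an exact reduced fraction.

N_ring = 33 + 2·20 = 73
33(ω_s−ω_c) = −73(ω_r−ω_c),  ω_s=0, ω_c=1
ω_r = 1 − (33/73)(0−1) = 106/73
ω_r/ω_c = 106/73

106/73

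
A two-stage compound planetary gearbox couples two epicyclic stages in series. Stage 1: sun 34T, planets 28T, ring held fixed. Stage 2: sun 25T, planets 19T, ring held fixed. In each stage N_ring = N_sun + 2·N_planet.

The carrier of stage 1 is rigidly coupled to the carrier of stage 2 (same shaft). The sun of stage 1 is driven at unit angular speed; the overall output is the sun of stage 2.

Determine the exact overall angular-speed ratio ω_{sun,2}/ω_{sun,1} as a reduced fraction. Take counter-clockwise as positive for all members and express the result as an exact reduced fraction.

Stage 1: N_ring = 34 + 2·28 = 90
Stage 1: 34(ω_s−ω_c) = −90(ω_r−ω_c),  ω_r=0, ω_s=1
Stage 1: 34(1−ω_c) = −90(0−ω_c)  ⇒  124ω_c = 34  ⇒  ω_c = 17/62
  ⇒ ω_c¹/ω_s¹ = 17/62
Stage 2: N_ring = 25 + 2·19 = 63
Stage 2: 25(ω_s−ω_c) = −63(ω_r−ω_c),  ω_r=0, ω_c=1
Stage 2: ω_s = 1 − (63/25)(0−1) = 88/25
  ⇒ ω_s²/ω_c² = 88/25
Coupling ω_c² = ω_c¹ ⇒ overall = 17/62 × 88/25 = 748/775

748/775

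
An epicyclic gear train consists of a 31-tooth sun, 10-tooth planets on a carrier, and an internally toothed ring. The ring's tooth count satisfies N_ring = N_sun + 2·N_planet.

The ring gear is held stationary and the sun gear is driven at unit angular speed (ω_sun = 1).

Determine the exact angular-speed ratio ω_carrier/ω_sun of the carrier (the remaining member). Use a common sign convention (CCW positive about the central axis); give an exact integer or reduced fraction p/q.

N_ring = 31 + 2·10 = 51
31(ω_s−ω_c) = −51(ω_r−ω_c),  ω_r=0, ω_s=1
31(1−ω_c) = −51(0−ω_c)  ⇒  82ω_c = 31  ⇒  ω_c = 31/82
ω_c/ω_s = 31/82

31/82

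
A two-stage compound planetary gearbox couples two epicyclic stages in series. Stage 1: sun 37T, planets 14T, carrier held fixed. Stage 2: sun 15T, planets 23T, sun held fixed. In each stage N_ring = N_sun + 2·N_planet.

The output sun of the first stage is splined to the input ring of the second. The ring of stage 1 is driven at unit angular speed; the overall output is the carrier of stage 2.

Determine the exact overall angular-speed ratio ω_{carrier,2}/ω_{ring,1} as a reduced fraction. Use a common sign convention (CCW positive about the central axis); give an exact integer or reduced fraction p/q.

-3965/2812

Stage 1: N_ring = 37 + 2·14 = 65
Stage 1: 37(ω_s−ω_c) = −65(ω_r−ω_c),  ω_c=0, ω_r=1
Stage 1: ω_s = 0 − (65/37)(1−0) = -65/37
  ⇒ ω_s¹/ω_r¹ = -65/37
Stage 2: N_ring = 15 + 2·23 = 61
Stage 2: 15(ω_s−ω_c) = −61(ω_r−ω_c),  ω_s=0, ω_r=1
Stage 2: 15(0−ω_c) = −61(1−ω_c)  ⇒  76ω_c = 61  ⇒  ω_c = 61/76
  ⇒ ω_c²/ω_r² = 61/76
Coupling ω_r² = ω_s¹ ⇒ overall = -65/37 × 61/76 = -3965/2812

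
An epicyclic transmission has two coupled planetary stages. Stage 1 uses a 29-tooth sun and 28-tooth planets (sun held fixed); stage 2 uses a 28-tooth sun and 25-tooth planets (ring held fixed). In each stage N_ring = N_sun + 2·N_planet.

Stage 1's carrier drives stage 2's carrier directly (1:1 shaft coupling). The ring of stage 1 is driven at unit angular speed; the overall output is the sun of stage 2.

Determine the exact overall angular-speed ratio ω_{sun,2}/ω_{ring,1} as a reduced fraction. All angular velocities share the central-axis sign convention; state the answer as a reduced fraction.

Stage 1: N_ring = 29 + 2·28 = 85
Stage 1: 29(ω_s−ω_c) = −85(ω_r−ω_c),  ω_s=0, ω_r=1
Stage 1: 29(0−ω_c) = −85(1−ω_c)  ⇒  114ω_c = 85  ⇒  ω_c = 85/114
  ⇒ ω_c¹/ω_r¹ = 85/114
Stage 2: N_ring = 28 + 2·25 = 78
Stage 2: 28(ω_s−ω_c) = −78(ω_r−ω_c),  ω_r=0, ω_c=1
Stage 2: ω_s = 1 − (78/28)(0−1) = 53/14
  ⇒ ω_s²/ω_c² = 53/14
Coupling ω_c² = ω_c¹ ⇒ overall = 85/114 × 53/14 = 4505/1596

4505/1596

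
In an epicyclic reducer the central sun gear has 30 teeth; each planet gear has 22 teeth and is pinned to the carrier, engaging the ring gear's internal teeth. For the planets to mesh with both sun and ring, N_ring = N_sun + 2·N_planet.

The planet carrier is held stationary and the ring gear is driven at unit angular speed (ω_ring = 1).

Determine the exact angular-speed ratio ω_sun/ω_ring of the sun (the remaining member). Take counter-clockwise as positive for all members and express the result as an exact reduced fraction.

N_ring = 30 + 2·22 = 74
30(ω_s−ω_c) = −74(ω_r−ω_c),  ω_c=0, ω_r=1
ω_s = 0 − (74/30)(1−0) = -37/15
ω_s/ω_r = -37/15

-37/15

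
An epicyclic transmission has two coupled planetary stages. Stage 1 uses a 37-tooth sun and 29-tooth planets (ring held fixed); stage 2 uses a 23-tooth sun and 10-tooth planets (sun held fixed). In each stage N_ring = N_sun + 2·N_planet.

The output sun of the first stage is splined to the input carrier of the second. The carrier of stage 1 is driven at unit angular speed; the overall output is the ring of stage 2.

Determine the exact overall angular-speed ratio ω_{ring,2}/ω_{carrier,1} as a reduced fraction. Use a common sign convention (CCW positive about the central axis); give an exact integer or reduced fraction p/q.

8712/1591

Stage 1: N_ring = 37 + 2·29 = 95
Stage 1: 37(ω_s−ω_c) = −95(ω_r−ω_c),  ω_r=0, ω_c=1
Stage 1: ω_s = 1 − (95/37)(0−1) = 132/37
  ⇒ ω_s¹/ω_c¹ = 132/37
Stage 2: N_ring = 23 + 2·10 = 43
Stage 2: 23(ω_s−ω_c) = −43(ω_r−ω_c),  ω_s=0, ω_c=1
Stage 2: ω_r = 1 − (23/43)(0−1) = 66/43
  ⇒ ω_r²/ω_c² = 66/43
Coupling ω_c² = ω_s¹ ⇒ overall = 132/37 × 66/43 = 8712/1591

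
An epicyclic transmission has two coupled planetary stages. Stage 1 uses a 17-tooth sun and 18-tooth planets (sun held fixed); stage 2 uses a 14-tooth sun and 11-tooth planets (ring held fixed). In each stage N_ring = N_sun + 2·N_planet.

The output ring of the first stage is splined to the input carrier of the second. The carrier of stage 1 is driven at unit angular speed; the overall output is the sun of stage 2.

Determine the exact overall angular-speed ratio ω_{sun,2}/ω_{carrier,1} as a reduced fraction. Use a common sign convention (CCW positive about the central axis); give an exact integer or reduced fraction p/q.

250/53

Stage 1: N_ring = 17 + 2·18 = 53
Stage 1: 17(ω_s−ω_c) = −53(ω_r−ω_c),  ω_s=0, ω_c=1
Stage 1: ω_r = 1 − (17/53)(0−1) = 70/53
  ⇒ ω_r¹/ω_c¹ = 70/53
Stage 2: N_ring = 14 + 2·11 = 36
Stage 2: 14(ω_s−ω_c) = −36(ω_r−ω_c),  ω_r=0, ω_c=1
Stage 2: ω_s = 1 − (36/14)(0−1) = 25/7
  ⇒ ω_s²/ω_c² = 25/7
Coupling ω_c² = ω_r¹ ⇒ overall = 70/53 × 25/7 = 250/53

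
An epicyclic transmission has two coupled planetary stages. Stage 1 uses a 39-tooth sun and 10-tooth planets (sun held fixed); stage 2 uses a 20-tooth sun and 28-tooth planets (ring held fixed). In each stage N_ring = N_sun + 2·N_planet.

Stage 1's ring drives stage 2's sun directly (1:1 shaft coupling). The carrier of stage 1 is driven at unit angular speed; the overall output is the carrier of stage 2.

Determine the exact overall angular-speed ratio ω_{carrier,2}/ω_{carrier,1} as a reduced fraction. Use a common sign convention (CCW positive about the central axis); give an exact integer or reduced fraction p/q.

Stage 1: N_ring = 39 + 2·10 = 59
Stage 1: 39(ω_s−ω_c) = −59(ω_r−ω_c),  ω_s=0, ω_c=1
Stage 1: ω_r = 1 − (39/59)(0−1) = 98/59
  ⇒ ω_r¹/ω_c¹ = 98/59
Stage 2: N_ring = 20 + 2·28 = 76
Stage 2: 20(ω_s−ω_c) = −76(ω_r−ω_c),  ω_r=0, ω_s=1
Stage 2: 20(1−ω_c) = −76(0−ω_c)  ⇒  96ω_c = 20  ⇒  ω_c = 5/24
  ⇒ ω_c²/ω_s² = 5/24
Coupling ω_s² = ω_r¹ ⇒ overall = 98/59 × 5/24 = 245/708

245/708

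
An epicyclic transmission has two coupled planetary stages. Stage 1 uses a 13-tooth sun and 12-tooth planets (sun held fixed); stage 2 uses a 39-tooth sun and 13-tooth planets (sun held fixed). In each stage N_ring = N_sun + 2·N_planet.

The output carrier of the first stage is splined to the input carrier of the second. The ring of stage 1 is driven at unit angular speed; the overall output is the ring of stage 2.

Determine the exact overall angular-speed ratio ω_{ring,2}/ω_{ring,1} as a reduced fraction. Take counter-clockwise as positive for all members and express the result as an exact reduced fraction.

Stage 1: N_ring = 13 + 2·12 = 37
Stage 1: 13(ω_s−ω_c) = −37(ω_r−ω_c),  ω_s=0, ω_r=1
Stage 1: 13(0−ω_c) = −37(1−ω_c)  ⇒  50ω_c = 37  ⇒  ω_c = 37/50
  ⇒ ω_c¹/ω_r¹ = 37/50
Stage 2: N_ring = 39 + 2·13 = 65
Stage 2: 39(ω_s−ω_c) = −65(ω_r−ω_c),  ω_s=0, ω_c=1
Stage 2: ω_r = 1 − (39/65)(0−1) = 8/5
  ⇒ ω_r²/ω_c² = 8/5
Coupling ω_c² = ω_c¹ ⇒ overall = 37/50 × 8/5 = 148/125

148/125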